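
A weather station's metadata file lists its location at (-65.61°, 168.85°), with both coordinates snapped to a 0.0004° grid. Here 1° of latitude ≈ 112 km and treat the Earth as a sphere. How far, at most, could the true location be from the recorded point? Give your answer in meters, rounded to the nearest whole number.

With a 0.0004° grid the true value lies within half a step, ±0.0004°/2 = ±0.0002°, of the stored one.
N–S: 0.0002° × 112000 m/° = 22.4 m.
E–W at 65.61°: 0.0002° × 112000 × cos 65.61° = 0.0002 × 112000 × 0.4129 ≈ 9.24998 m.
Worst case both components are at the extreme and orthogonal: √(22.4² + 9.24998²) ≈ 24.2347 m.

24 meters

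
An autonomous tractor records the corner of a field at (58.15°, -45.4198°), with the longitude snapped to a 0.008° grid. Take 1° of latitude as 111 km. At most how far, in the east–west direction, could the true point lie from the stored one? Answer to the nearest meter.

With a 0.008° grid the true value lies within half a step, ±0.008°/2 = ±0.004°, of the stored one.
Parallels shrink by cos φ, so at 58.15° a degree of longitude is 111000 × 0.5277 ≈ 58574.4 m.
East–west error: 0.004° × 58574.4 m/° ≈ 234.298 m.

234 meters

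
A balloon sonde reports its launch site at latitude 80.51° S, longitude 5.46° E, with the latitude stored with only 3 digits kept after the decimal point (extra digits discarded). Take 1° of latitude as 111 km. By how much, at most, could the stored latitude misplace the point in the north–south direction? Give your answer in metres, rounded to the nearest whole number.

111 metres

Truncating at 3 decimal places can drop up to a full unit in the last place, so the latitude may be off by as much as 0.001°.
North–south distance: 0.001° × 111000 m/° = 111 m.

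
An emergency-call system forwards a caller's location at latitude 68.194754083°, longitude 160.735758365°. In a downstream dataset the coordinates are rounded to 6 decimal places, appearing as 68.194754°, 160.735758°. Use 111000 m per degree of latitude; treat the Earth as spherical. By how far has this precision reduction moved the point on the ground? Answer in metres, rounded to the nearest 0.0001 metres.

The latitude changed by +0.000000083° and the longitude by +0.000000365°.
North–south shift: 0.000000083 × 111000 = 0.009213 m.
E–W at 68.1948°: 0.000000365° × 111000 × cos 68.1948° = 0.000000365 × 111000 × 0.3715 ≈ 0.0150494 m.
Combined displacement = (0.009213² + 0.0150494²)^½ ≈ 0.0176455 m.

0.0176 metres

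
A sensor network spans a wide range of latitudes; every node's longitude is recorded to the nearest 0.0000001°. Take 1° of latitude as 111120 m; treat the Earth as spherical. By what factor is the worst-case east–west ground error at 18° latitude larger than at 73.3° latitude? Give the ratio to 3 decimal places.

3.310

Rounding to 7 decimal places leaves the longitude within ±5e-08° of the true value.
At 18°: 5e-08° × 111120 × cos 18° = 5e-08 × 111120 × 0.9511 ≈ 0.0052841 m.
At 73.3°: 5e-08° × 111120 × cos 73.3° = 5e-08 × 111120 × 0.2874 ≈ 0.0015966 m.
The ratio reduces to cos 18° / cos 73.3° = 0.9511/0.2874 ≈ 3.3096.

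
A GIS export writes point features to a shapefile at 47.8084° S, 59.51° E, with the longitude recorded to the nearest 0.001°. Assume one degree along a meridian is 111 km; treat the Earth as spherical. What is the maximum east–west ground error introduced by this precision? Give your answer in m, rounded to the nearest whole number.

Rounding to 3 decimal places leaves the longitude within ±0.0005° of the true value.
Parallels shrink by cos φ, so at 47.8084° a degree of longitude is 111000 × 0.6716 ≈ 74548.9 m.
Maximum E–W displacement: 0.0005 × 74548.9 = 37.2745 m.

37 m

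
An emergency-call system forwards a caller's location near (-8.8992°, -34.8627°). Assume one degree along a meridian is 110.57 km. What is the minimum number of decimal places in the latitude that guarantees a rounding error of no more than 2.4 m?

One degree of latitude covers 110570 m.
With N decimal places the half-ulp bound is 0.5·10⁻ᴺ°, or 0.5·10⁻ᴺ × 110570 m on the ground.
Setting 55285 × 10⁻ᴺ ≤ 2.4 gives 10ᴺ ≥ 2.304e+04, i.e. N ≥ 4.36.
N = 4 would give 5.53 m (too coarse); N = 5 gives 0.553 m ≤ 2.4 m.

5 decimal places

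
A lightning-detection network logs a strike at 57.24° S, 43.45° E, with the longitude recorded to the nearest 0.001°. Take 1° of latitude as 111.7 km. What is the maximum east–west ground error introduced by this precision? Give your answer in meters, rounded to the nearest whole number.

Rounding to 3 decimal places leaves the longitude within ±0.0005° of the true value.
Parallels shrink by cos φ, so at 57.24° a degree of longitude is 111700 × 0.5411 ≈ 60443.2 m.
Maximum E–W displacement: 0.0005 × 60443.2 = 30.2216 m.

30 meters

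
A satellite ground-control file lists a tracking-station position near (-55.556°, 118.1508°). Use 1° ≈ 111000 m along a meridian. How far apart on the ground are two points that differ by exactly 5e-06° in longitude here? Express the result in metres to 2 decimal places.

5e-06° of longitude at 55.556° is 5e-06 × 111000 × cos 55.556° ≈ 5e-06 × 62781.7 = 0.313908 m.

0.31 metres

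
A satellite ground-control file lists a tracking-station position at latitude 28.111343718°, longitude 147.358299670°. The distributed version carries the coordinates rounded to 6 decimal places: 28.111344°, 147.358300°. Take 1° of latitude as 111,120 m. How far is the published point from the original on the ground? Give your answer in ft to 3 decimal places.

The latitude changed by -0.000000282° and the longitude by -0.000000330°.
N–S: -0.000000282° × 111120 m/° = -0.0313358 m.
E–W at 28.1113°: -0.000000330° × 111120 × cos 28.1113° = -0.000000330 × 111120 × 0.8820 ≈ -0.0323438 m.
Distance: √(0.0313358² + 0.0323438²) ≈ 0.045034 m.
In feet: 0.045034 m ÷ 0.3048 ≈ 0.14775 ft.

0.148 ft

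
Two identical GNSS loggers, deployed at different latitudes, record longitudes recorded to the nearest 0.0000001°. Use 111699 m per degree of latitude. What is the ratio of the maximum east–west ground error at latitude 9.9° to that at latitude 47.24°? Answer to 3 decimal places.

Rounding to 7 decimal places leaves the longitude within ±5e-08° of the true value.
Error at 9.9° = 5e-08° × 111699 × cos 9.9° ≈ 0.0055849 × 0.9851 = 0.0055018 m.
At 47.24°: 5e-08° × 111699 × cos 47.24° = 5e-08 × 111699 × 0.6789 ≈ 0.0037918 m.
The ratio reduces to cos 9.9° / cos 47.24° = 0.9851/0.6789 ≈ 1.4510.

1.451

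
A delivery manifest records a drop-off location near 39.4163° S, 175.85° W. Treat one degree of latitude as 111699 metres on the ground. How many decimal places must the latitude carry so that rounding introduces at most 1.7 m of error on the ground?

One degree of latitude covers 111699 m.
N decimal places → at most half a unit in the last place, 0.5 × 10⁻ᴺ° = 111699/2 × 10⁻ᴺ m.
Need 0.5 × 111699 × 10⁻ᴺ ≤ 1.7 → 10⁻ᴺ ≤ 3.044e-05, so N ≥ 4.52.
So 5 decimal places suffice (0.558 m); 4 would allow up to 5.58 m.

5 decimal places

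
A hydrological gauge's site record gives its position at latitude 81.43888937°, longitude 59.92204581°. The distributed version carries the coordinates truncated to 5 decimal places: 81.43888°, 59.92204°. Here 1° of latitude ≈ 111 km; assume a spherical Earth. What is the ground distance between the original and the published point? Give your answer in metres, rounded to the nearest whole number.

1 metres

The latitude changed by +0.00000937° and the longitude by +0.00000581°.
North–south shift: 0.00000937 × 111000 = 1.04007 m.
East–west at this latitude: 0.00000581° × 111000 × cos 81.4389° ≈ 0.00000581 × 16523.9 = 0.0960041 m.
Distance: √(1.04007² + 0.0960041²) ≈ 1.04449 m.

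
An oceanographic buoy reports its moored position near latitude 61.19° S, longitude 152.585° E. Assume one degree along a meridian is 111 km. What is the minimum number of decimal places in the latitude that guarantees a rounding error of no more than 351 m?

3 decimal places

One degree of latitude covers 111000 m.
N decimal places → at most half a unit in the last place, 0.5 × 10⁻ᴺ° = 111000/2 × 10⁻ᴺ m.
Setting 55500 × 10⁻ᴺ ≤ 351 gives 10ᴺ ≥ 158.1, i.e. N ≥ 2.20.
So 3 decimal places suffice (55.5 m); 2 would allow up to 555 m.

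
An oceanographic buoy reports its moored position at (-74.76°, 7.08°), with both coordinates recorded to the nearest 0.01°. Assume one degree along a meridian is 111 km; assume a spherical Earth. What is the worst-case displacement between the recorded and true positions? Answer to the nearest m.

574 m

Rounding to 2 decimal places leaves each coordinate within ±0.005° of the true value.
Latitude error → 0.005 × 111000 = 555 m along the meridian.
Longitude error → 0.005 × 111000 × cos 74.76° = 0.005 × 111000 × 0.2629 ≈ 145.889 m.
Combining orthogonally: (555² + 145.889²)^½ ≈ 573.854 m.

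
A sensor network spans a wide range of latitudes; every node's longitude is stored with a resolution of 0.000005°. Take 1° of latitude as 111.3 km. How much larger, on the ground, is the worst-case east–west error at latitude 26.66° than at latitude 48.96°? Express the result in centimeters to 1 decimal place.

6.6 centimeters

With a 0.000005° grid the true value lies within half a step, ±0.000005°/2 = ±2.5e-06°, of the stored one.
Error at 26.66° = 2.5e-06° × 111300 × cos 26.66° ≈ 0.27825 × 0.8937 = 0.24867 m.
Error at 48.96° = 2.5e-06° × 111300 × cos 48.96° ≈ 0.27825 × 0.6566 = 0.18269 m.
So the lower-latitude error exceeds the higher by 0.24867 − 0.18269 = 0.065973 m.
That is 0.0659728 m = 6.5973 cm.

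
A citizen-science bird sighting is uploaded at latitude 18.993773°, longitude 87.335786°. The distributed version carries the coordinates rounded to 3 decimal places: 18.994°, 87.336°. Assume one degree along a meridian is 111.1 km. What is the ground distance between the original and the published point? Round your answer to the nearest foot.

The latitude changed by -0.000227° and the longitude by -0.000214°.
N–S: -0.000227° × 111100 m/° = -25.2197 m.
East–west at this latitude: -0.000214° × 111100 × cos 18.994° ≈ -0.000214 × 105051 = -22.4809 m.
Distance: √(25.2197² + 22.4809²) ≈ 33.785 m.
Converting: 33.785 m × 3.2808 ft/m ≈ 110.84 ft.

111 feet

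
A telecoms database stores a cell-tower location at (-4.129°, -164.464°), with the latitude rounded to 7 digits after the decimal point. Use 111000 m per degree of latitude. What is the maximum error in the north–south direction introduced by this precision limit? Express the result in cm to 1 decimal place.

0.6 cm

Rounding to 7 decimal places leaves the latitude within ±5e-08° of the true value.
So the N–S error is at most 5e-08 × 111000 = 0.00555 m.
That is 0.00555 m = 0.555 cm.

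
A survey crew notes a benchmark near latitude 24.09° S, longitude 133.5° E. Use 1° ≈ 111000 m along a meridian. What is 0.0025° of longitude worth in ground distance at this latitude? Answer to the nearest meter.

One degree of longitude here spans 111000 × cos 24.09° = 111000 × 0.9129 ≈ 101333 m; 0.0025° of that is 253.331 m.

253 meters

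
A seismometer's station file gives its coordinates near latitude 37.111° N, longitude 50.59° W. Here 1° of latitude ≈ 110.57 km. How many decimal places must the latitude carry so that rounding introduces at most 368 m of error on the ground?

One degree of latitude covers 110570 m.
Rounding to N decimal places gives at most 0.5 × 10⁻ᴺ degrees of error, i.e. 0.5 × 10⁻ᴺ × 110570 m.
Setting 55285 × 10⁻ᴺ ≤ 368 gives 10ᴺ ≥ 150.2, i.e. N ≥ 2.18.
So 3 decimal places suffice (55.3 m); 2 would allow up to 553 m.

3 decimal places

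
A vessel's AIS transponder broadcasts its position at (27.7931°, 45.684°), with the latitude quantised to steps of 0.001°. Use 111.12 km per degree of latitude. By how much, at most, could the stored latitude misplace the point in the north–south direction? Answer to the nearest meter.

56 meters

With a 0.001° grid the true value lies within half a step, ±0.001°/2 = ±0.0005°, of the stored one.
North–south distance: 0.0005° × 111120 m/° = 55.56 m.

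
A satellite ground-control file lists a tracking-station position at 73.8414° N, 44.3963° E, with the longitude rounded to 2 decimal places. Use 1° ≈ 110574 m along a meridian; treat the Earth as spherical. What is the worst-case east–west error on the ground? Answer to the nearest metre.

Rounding to 2 decimal places leaves the longitude within ±0.005° of the true value.
At latitude 73.8414° a degree of longitude spans 110574 m × cos 73.8414° = 110574 × 0.2783 ≈ 30772.4 m.
East–west error: 0.005° × 30772.4 m/° ≈ 153.862 m.

154 metres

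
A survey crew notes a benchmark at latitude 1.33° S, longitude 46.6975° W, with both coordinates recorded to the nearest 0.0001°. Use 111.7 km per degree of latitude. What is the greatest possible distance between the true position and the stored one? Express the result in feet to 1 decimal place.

25.9 feet

Rounding to 4 decimal places leaves each coordinate within ±5e-05° of the true value.
North–south component: 5e-05° × 111700 = 5.585 m.
Longitude error → 5e-05 × 111700 × cos 1.33° = 5e-05 × 111700 × 0.9997 ≈ 5.5835 m.
The two errors are perpendicular, so the maximum displacement is √(5.585² + 5.5835²) ≈ 7.89732 m.
In feet: 7.89732 m ÷ 0.3048 ≈ 25.91 ft.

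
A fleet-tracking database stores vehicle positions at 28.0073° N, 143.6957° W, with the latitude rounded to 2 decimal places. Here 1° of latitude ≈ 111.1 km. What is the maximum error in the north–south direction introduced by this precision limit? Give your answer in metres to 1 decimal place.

555.5 metres

Rounding to 2 decimal places leaves the latitude within ±0.005° of the true value.
So the N–S error is at most 0.005 × 111100 = 555.5 m.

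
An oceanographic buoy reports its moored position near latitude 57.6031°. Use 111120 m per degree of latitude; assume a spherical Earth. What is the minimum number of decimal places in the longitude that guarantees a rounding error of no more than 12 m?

4

At 57.6031° one degree of longitude covers 111120 × cos 57.6031° ≈ 111120 × 0.5358 ≈ 59536 m.
Rounding to N decimal places gives at most 0.5 × 10⁻ᴺ degrees of error, i.e. 0.5 × 10⁻ᴺ × 59536 m.
Need 0.5 × 59536 × 10⁻ᴺ ≤ 12 → 10⁻ᴺ ≤ 4.031e-04, so N ≥ 3.39.
N = 3 would give 29.8 m (too coarse); N = 4 gives 2.98 m ≤ 12 m.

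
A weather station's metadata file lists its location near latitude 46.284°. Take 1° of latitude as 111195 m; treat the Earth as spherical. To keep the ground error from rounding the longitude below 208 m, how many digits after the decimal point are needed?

At 46.284° one degree of longitude covers 111195 × cos 46.284° ≈ 111195 × 0.6911 ≈ 76845.1 m.
With N decimal places the half-ulp bound is 0.5·10⁻ᴺ°, or 0.5·10⁻ᴺ × 76845.1 m on the ground.
Need 0.5 × 76845.1 × 10⁻ᴺ ≤ 208 → 10⁻ᴺ ≤ 5.413e-03, so N ≥ 2.27.
N = 2 would give 384 m (too coarse); N = 3 gives 38.4 m ≤ 208 m.

3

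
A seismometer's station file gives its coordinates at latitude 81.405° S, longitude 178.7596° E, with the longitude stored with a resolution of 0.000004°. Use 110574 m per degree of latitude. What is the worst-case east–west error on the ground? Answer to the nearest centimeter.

3 centimeters

With a 0.000004° grid the true value lies within half a step, ±0.000004°/2 = ±2e-06°, of the stored one.
Parallels shrink by cos φ, so at 81.405° a degree of longitude is 110574 × 0.1494 ≈ 16525.2 m.
So at most 2e-06° × 16525.2 ≈ 0.0330504 m east–west.
That is 0.0330504 m = 3.305 cm.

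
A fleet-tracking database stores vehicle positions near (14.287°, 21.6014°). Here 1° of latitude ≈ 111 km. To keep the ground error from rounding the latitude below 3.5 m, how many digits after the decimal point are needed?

5

One degree of latitude covers 111000 m.
Rounding to N decimal places gives at most 0.5 × 10⁻ᴺ degrees of error, i.e. 0.5 × 10⁻ᴺ × 111000 m.
Need 0.5 × 111000 × 10⁻ᴺ ≤ 3.5 → 10⁻ᴺ ≤ 6.306e-05, so N ≥ 4.20.
At 4 places the error can reach 5.55 m, but 5 places keeps it to 0.555 m.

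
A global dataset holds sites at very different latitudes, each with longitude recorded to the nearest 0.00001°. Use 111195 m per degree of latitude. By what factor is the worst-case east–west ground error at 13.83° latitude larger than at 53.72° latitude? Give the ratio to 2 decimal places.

1.64

Rounding to 5 decimal places leaves the longitude within ±5e-06° of the true value.
At 13.83°: 5e-06° × 111195 × cos 13.83° = 5e-06 × 111195 × 0.9710 ≈ 0.53986 m.
At 53.72°: 5e-06° × 111195 × cos 53.72° = 5e-06 × 111195 × 0.5917 ≈ 0.32899 m.
Ratio: 0.53986 / 0.32899 = cos 13.83° / cos 53.72° ≈ 1.6410.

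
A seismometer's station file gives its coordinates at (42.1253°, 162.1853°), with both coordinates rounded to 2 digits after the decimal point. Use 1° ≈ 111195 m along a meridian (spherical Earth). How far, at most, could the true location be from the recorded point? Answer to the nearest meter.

692 meters

Rounding to 2 decimal places leaves each coordinate within ±0.005° of the true value.
North–south component: 0.005° × 111195 = 555.975 m.
Longitude error → 0.005 × 111195 × cos 42.1253° = 0.005 × 111195 × 0.7417 ≈ 412.355 m.
The two errors are perpendicular, so the maximum displacement is √(555.975² + 412.355²) ≈ 692.203 m.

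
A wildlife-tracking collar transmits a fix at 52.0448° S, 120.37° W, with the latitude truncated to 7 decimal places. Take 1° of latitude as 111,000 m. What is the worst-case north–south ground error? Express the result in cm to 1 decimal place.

1.1 cm

Truncating at 7 decimal places can drop up to a full unit in the last place, so the latitude may be off by as much as 1e-07°.
North–south distance: 1e-07° × 111000 m/° = 0.0111 m.
That is 0.0111 m = 1.11 cm.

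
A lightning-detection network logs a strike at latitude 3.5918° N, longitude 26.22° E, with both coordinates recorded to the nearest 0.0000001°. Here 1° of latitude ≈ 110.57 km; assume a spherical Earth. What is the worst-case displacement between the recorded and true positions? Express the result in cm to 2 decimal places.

Rounding to 7 decimal places leaves each coordinate within ±5e-08° of the true value.
North–south component: 5e-08° × 110570 = 0.0055285 m.
E–W at 3.5918°: 5e-08° × 110570 × cos 3.5918° = 5e-08 × 110570 × 0.9980 ≈ 0.00551764 m.
Worst case both components are at the extreme and orthogonal: √(0.0055285² + 0.00551764²) ≈ 0.0078108 m.
That is 0.0078108 m = 0.78108 cm.

0.78 cm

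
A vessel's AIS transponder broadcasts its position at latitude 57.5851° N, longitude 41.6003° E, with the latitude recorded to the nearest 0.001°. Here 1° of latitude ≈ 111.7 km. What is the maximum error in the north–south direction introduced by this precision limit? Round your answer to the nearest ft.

183 ft

Rounding to 3 decimal places leaves the latitude within ±0.0005° of the true value.
So the N–S error is at most 0.0005 × 111700 = 55.85 m.
Converting: 55.85 m × 3.2808 ft/m ≈ 183.23 ft.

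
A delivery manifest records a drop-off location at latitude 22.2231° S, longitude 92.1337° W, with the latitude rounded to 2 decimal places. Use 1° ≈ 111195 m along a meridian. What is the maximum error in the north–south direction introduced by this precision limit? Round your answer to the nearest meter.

556 meters

Rounding to 2 decimal places leaves the latitude within ±0.005° of the true value.
North–south distance: 0.005° × 111195 m/° = 555.975 m.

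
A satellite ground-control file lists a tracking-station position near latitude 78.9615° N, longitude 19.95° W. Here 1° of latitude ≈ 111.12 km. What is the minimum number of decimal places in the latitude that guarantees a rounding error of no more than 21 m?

4 decimal places

One degree of latitude covers 111120 m.
With N decimal places the half-ulp bound is 0.5·10⁻ᴺ°, or 0.5·10⁻ᴺ × 111120 m on the ground.
Need 0.5 × 111120 × 10⁻ᴺ ≤ 21 → 10⁻ᴺ ≤ 3.780e-04, so N ≥ 3.42.
At 3 places the error can reach 55.6 m, but 4 places keeps it to 5.56 m.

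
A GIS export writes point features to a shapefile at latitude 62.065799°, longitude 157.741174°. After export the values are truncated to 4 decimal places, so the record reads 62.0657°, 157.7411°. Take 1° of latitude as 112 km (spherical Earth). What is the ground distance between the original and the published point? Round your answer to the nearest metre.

12 metres

Δlat = 62.065799 − 62.0657 = +0.000099°; Δlon = 157.741174 − 157.7411 = +0.000074°.
North–south shift: 0.000099 × 112000 = 11.088 m.
E–W at 62.0657°: 0.000074° × 112000 × cos 62.0657° = 0.000074 × 112000 × 0.4685 ≈ 3.88259 m.
Combined displacement = (11.088² + 3.88259²)^½ ≈ 11.7481 m.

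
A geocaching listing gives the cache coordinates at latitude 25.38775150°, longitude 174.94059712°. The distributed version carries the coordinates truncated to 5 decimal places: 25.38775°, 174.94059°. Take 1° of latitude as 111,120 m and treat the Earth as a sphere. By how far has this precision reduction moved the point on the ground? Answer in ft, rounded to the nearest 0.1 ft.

The latitude changed by +0.00000150° and the longitude by +0.00000712°.
North–south shift: 0.00000150 × 111120 = 0.16668 m.
E–W at 25.3878°: 0.00000712° × 111120 × cos 25.3878° = 0.00000712 × 111120 × 0.9034 ≈ 0.714768 m.
Distance: √(0.16668² + 0.714768²) ≈ 0.733945 m.
Converting: 0.733945 m × 3.2808 ft/m ≈ 2.408 ft.

2.4 ft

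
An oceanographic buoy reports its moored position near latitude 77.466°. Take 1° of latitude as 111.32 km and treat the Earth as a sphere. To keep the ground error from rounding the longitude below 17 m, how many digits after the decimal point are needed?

At 77.466° one degree of longitude covers 111320 × cos 77.466° ≈ 111320 × 0.2170 ≈ 24158.5 m.
Rounding to N decimal places gives at most 0.5 × 10⁻ᴺ degrees of error, i.e. 0.5 × 10⁻ᴺ × 24158.5 m.
Need 0.5 × 24158.5 × 10⁻ᴺ ≤ 17 → 10⁻ᴺ ≤ 1.407e-03, so N ≥ 2.85.
At 2 places the error can reach 121 m, but 3 places keeps it to 12.1 m.

3 decimal places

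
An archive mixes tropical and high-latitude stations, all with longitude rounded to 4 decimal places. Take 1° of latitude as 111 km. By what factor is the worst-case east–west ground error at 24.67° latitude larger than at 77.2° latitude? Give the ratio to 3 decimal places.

Rounding to 4 decimal places leaves the longitude within ±5e-05° of the true value.
Error at 24.67° = 5e-05° × 111000 × cos 24.67° ≈ 5.55 × 0.9087 = 5.0434 m.
At 77.2°: 5e-05° × 111000 × cos 77.2° = 5e-05 × 111000 × 0.2215 ≈ 1.2296 m.
The ratio reduces to cos 24.67° / cos 77.2° = 0.9087/0.2215 ≈ 4.1017.

4.102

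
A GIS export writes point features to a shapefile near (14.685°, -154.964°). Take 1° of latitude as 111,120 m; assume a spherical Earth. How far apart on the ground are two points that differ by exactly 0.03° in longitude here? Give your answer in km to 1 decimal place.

3.2 km

At 14.685° a degree of longitude is 111120 × cos 14.685° ≈ 107490 m, so 0.03° corresponds to 3224.71 m.
That is 3224.71 m = 3.2247 km.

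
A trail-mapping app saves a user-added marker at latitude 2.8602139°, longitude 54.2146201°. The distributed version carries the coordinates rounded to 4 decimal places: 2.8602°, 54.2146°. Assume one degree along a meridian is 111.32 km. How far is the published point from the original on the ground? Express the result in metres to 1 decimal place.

The latitude changed by +0.0000139° and the longitude by +0.0000201°.
N–S: 0.0000139° × 111320 m/° = 1.54735 m.
E–W at 2.8602°: 0.0000201° × 111320 × cos 2.8602° = 0.0000201 × 111320 × 0.9988 ≈ 2.23474 m.
Hypotenuse of the two orthogonal shifts: √(1.54735² + 2.23474²) = 2.71816 m.

2.7 metres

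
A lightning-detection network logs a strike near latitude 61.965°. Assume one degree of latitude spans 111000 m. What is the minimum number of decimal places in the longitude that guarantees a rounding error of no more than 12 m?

At 61.965° one degree of longitude covers 111000 × cos 61.965° ≈ 111000 × 0.4700 ≈ 52171.2 m.
With N decimal places the half-ulp bound is 0.5·10⁻ᴺ°, or 0.5·10⁻ᴺ × 52171.2 m on the ground.
Setting 26085.6 × 10⁻ᴺ ≤ 12 gives 10ᴺ ≥ 2174, i.e. N ≥ 3.34.
At 3 places the error can reach 26.1 m, but 4 places keeps it to 2.61 m.

4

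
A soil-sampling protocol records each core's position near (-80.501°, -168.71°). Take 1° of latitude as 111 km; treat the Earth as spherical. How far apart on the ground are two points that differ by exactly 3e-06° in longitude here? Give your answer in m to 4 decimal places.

3e-06° of longitude at 80.501° is 3e-06 × 111000 × cos 80.501° ≈ 3e-06 × 18318.4 = 0.0549551 m.

0.0550 m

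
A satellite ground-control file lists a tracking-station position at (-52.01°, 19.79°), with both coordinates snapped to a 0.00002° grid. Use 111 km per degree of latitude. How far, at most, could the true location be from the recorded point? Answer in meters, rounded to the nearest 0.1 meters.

1.3 meters

With a 0.00002° grid the true value lies within half a step, ±0.00002°/2 = ±1e-05°, of the stored one.
North–south component: 1e-05° × 111000 = 1.11 m.
East–west component at 52.01°: 1e-05° × 111000 × cos 52.01° ≈ 1e-05 × 68323.2 ≈ 0.683232 m.
The two errors are perpendicular, so the maximum displacement is √(1.11² + 0.683232²) ≈ 1.30342 m.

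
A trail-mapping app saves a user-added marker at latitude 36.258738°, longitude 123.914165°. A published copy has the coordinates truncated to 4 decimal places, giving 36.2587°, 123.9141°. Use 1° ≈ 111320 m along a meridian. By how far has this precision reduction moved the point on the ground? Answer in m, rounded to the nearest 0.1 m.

Δlat = 36.258738 − 36.2587 = +0.000038°; Δlon = 123.914165 − 123.9141 = +0.000065°.
North–south shift: 0.000038 × 111320 = 4.23016 m.
E–W at 36.2587°: 0.000065° × 111320 × cos 36.2587° = 0.000065 × 111320 × 0.8064 ≈ 5.83462 m.
Distance: √(4.23016² + 5.83462²) ≈ 7.20674 m.

7.2 m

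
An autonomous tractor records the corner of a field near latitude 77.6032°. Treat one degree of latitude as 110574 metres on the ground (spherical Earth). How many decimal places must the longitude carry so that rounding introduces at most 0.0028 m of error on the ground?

7 decimal places

At 77.6032° one degree of longitude covers 110574 × cos 77.6032° ≈ 110574 × 0.2147 ≈ 23738.1 m.
Rounding to N decimal places gives at most 0.5 × 10⁻ᴺ degrees of error, i.e. 0.5 × 10⁻ᴺ × 23738.1 m.
Need 0.5 × 23738.1 × 10⁻ᴺ ≤ 0.0028 → 10⁻ᴺ ≤ 2.359e-07, so N ≥ 6.63.
N = 6 would give 0.0119 m (too coarse); N = 7 gives 0.00119 m ≤ 0.0028 m.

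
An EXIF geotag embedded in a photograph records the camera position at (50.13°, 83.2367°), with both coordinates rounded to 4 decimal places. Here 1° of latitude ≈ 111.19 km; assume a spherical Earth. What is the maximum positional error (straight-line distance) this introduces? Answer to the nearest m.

7 m

Rounding to 4 decimal places leaves each coordinate within ±5e-05° of the true value.
N–S: 5e-05° × 111190 m/° = 5.5595 m.
Longitude error → 5e-05 × 111190 × cos 50.13° = 5e-05 × 111190 × 0.6410 ≈ 3.56391 m.
The two errors are perpendicular, so the maximum displacement is √(5.5595² + 3.56391²) ≈ 6.60375 m.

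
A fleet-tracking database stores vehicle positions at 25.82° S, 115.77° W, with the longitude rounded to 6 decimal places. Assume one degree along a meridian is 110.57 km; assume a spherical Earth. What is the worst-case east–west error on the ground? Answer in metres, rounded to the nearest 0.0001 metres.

Rounding to 6 decimal places leaves the longitude within ±5e-07° of the true value.
Parallels shrink by cos φ, so at 25.82° a degree of longitude is 110570 × 0.9002 ≈ 99531.4 m.
East–west error: 5e-07° × 99531.4 m/° ≈ 0.0497657 m.

0.0498 metres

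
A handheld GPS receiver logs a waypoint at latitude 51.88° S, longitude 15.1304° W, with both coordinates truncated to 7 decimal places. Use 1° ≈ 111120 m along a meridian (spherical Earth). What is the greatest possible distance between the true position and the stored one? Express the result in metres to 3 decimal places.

0.013 metres

Truncating at 7 decimal places can drop up to a full unit in the last place, so each coordinate may be off by as much as 1e-07°.
Latitude error → 1e-07 × 111120 = 0.011112 m along the meridian.
E–W at 51.88°: 1e-07° × 111120 × cos 51.88° = 1e-07 × 111120 × 0.6173 ≈ 0.00685955 m.
The two errors are perpendicular, so the maximum displacement is √(0.011112² + 0.00685955²) ≈ 0.0130587 m.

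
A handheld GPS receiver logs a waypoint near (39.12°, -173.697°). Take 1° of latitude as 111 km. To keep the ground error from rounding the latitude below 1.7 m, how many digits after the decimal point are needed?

5

One degree of latitude covers 111000 m.
With N decimal places the half-ulp bound is 0.5·10⁻ᴺ°, or 0.5·10⁻ᴺ × 111000 m on the ground.
Need 0.5 × 111000 × 10⁻ᴺ ≤ 1.7 → 10⁻ᴺ ≤ 3.063e-05, so N ≥ 4.51.
So 5 decimal places suffice (0.555 m); 4 would allow up to 5.55 m.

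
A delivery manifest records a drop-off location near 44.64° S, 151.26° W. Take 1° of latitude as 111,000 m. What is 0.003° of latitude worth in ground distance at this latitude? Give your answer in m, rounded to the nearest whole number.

Along a meridian 0.003° is 0.003 × 111000 = 333 m.

333 m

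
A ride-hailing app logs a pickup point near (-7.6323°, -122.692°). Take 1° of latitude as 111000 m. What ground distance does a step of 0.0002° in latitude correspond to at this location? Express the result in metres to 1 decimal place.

22.2 metres

Along a meridian 0.0002° is 0.0002 × 111000 = 22.2 m.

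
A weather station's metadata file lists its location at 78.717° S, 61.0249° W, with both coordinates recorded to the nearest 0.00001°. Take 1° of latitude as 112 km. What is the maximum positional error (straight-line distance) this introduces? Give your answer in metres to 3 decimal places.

Rounding to 5 decimal places leaves each coordinate within ±5e-06° of the true value.
N–S: 5e-06° × 112000 m/° = 0.56 m.
East–west component at 78.717°: 5e-06° × 112000 × cos 78.717° ≈ 5e-06 × 21913.4 ≈ 0.109567 m.
Combining orthogonally: (0.56² + 0.109567²)^½ ≈ 0.570618 m.

0.571 metres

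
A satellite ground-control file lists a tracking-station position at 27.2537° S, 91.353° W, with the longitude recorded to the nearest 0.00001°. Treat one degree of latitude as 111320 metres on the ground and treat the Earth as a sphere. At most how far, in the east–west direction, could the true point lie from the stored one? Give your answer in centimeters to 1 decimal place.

49.5 centimeters

Rounding to 5 decimal places leaves the longitude within ±5e-06° of the true value.
Parallels shrink by cos φ, so at 27.2537° a degree of longitude is 111320 × 0.8890 ≈ 98962.1 m.
So at most 5e-06° × 98962.1 ≈ 0.49481 m east–west.
That is 0.49481 m = 49.481 cm.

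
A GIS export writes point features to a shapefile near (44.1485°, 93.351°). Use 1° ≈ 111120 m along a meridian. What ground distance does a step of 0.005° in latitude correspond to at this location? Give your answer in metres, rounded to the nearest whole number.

556 metres

0.005° × 111120 m/° = 555.6 m.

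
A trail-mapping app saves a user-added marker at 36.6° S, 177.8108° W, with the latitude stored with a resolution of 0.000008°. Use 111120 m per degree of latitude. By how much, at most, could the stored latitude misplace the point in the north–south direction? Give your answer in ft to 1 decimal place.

With a 0.000008° grid the true value lies within half a step, ±0.000008°/2 = ±4e-06°, of the stored one.
So the N–S error is at most 4e-06 × 111120 = 0.44448 m.
In feet: 0.44448 m ÷ 0.3048 ≈ 1.4583 ft.

1.5 ft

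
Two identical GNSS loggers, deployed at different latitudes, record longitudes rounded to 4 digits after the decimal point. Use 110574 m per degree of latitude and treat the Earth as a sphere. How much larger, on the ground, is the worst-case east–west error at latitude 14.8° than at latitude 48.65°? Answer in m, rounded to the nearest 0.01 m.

1.69 m

Rounding to 4 decimal places leaves the longitude within ±5e-05° of the true value.
Error at 14.8° = 5e-05° × 110574 × cos 14.8° ≈ 5.5287 × 0.9668 = 5.3453 m.
Error at 48.65° = 5e-05° × 110574 × cos 48.65° ≈ 5.5287 × 0.6607 = 3.6526 m.
So the lower-latitude error exceeds the higher by 5.3453 − 3.6526 = 1.6927 m.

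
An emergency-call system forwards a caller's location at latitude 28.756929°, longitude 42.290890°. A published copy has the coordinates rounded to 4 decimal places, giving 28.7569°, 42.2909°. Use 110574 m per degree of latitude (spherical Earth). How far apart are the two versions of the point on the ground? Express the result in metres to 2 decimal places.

3.35 metres

The latitude changed by +0.000029° and the longitude by -0.000010°.
North–south shift: 0.000029 × 110574 = 3.20665 m.
E–W at 28.7569°: -0.000010° × 110574 × cos 28.7569° = -0.000010 × 110574 × 0.8767 ≈ -0.969368 m.
Combined displacement = (3.20665² + 0.969368²)^½ ≈ 3.34996 m.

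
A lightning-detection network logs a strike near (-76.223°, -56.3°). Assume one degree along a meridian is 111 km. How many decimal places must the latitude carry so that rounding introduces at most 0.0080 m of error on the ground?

7 decimal places

One degree of latitude covers 111000 m.
N decimal places → at most half a unit in the last place, 0.5 × 10⁻ᴺ° = 111000/2 × 10⁻ᴺ m.
Setting 55500 × 10⁻ᴺ ≤ 0.0080 gives 10ᴺ ≥ 6.938e+06, i.e. N ≥ 6.84.
So 7 decimal places suffice (0.00555 m); 6 would allow up to 0.0555 m.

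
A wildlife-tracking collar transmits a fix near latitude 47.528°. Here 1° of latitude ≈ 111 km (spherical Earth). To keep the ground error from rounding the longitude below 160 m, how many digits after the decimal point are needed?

At 47.528° one degree of longitude covers 111000 × cos 47.528° ≈ 111000 × 0.6752 ≈ 74950.5 m.
Rounding to N decimal places gives at most 0.5 × 10⁻ᴺ degrees of error, i.e. 0.5 × 10⁻ᴺ × 74950.5 m.
Setting 37475.3 × 10⁻ᴺ ≤ 160 gives 10ᴺ ≥ 234.2, i.e. N ≥ 2.37.
N = 2 would give 375 m (too coarse); N = 3 gives 37.5 m ≤ 160 m.

3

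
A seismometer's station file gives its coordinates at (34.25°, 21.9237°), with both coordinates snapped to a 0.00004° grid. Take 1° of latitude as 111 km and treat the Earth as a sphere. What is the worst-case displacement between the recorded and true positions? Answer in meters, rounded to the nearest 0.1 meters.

With a 0.00004° grid the true value lies within half a step, ±0.00004°/2 = ±2e-05°, of the stored one.
Latitude error → 2e-05 × 111000 = 2.22 m along the meridian.
E–W at 34.25°: 2e-05° × 111000 × cos 34.25° = 2e-05 × 111000 × 0.8266 ≈ 1.83503 m.
Worst case both components are at the extreme and orthogonal: √(2.22² + 1.83503²) ≈ 2.88023 m.

2.9 meters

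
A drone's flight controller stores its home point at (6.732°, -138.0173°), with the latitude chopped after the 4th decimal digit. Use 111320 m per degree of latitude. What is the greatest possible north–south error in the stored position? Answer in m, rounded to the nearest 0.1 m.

11.1 m

Truncating at 4 decimal places can drop up to a full unit in the last place, so the latitude may be off by as much as 0.0001°.
North–south distance: 0.0001° × 111320 m/° = 11.132 m.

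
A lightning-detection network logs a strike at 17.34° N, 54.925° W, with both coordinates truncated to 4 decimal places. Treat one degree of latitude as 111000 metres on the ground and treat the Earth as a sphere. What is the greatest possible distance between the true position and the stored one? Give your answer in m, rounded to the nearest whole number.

Truncating at 4 decimal places can drop up to a full unit in the last place, so each coordinate may be off by as much as 0.0001°.
North–south component: 0.0001° × 111000 = 11.1 m.
East–west component at 17.34°: 0.0001° × 111000 × cos 17.34° ≈ 0.0001 × 105955 ≈ 10.5955 m.
Worst case both components are at the extreme and orthogonal: √(11.1² + 10.5955²) ≈ 15.3452 m.

15 m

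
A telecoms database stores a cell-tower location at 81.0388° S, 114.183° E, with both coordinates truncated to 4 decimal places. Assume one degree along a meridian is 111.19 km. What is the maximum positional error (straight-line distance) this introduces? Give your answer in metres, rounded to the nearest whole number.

11 metres

Truncating at 4 decimal places can drop up to a full unit in the last place, so each coordinate may be off by as much as 0.0001°.
North–south component: 0.0001° × 111190 = 11.119 m.
E–W at 81.0388°: 0.0001° × 111190 × cos 81.0388° = 0.0001 × 111190 × 0.1558 ≈ 1.73196 m.
Worst case both components are at the extreme and orthogonal: √(11.119² + 1.73196²) ≈ 11.2531 m.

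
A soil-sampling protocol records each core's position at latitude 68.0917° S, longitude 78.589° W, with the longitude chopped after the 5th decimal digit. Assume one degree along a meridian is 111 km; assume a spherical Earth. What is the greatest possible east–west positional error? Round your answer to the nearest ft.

1 ft

Truncating at 5 decimal places can drop up to a full unit in the last place, so the longitude may be off by as much as 1e-05°.
Parallels shrink by cos φ, so at 68.0917° a degree of longitude is 111000 × 0.3731 ≈ 41416.6 m.
East–west error: 1e-05° × 41416.6 m/° ≈ 0.414166 m.
Converting: 0.414166 m × 3.2808 ft/m ≈ 1.3588 ft.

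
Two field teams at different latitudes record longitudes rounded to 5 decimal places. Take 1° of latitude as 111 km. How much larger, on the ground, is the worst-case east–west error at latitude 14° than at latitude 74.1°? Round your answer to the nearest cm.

39 cm

Rounding to 5 decimal places leaves the longitude within ±5e-06° of the true value.
At 14°: 5e-06° × 111000 × cos 14° = 5e-06 × 111000 × 0.9703 ≈ 0.53851 m.
At 74.1°: 5e-06° × 111000 × cos 74.1° = 5e-06 × 111000 × 0.2740 ≈ 0.15205 m.
Difference: 0.53851 − 0.15205 = 0.38647 m.
That is 0.386467 m = 38.647 cm.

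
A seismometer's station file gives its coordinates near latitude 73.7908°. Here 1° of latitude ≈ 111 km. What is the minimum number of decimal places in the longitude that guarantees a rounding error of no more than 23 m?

3 decimal places

At 73.7908° one degree of longitude covers 111000 × cos 73.7908° ≈ 111000 × 0.2791 ≈ 30985.1 m.
Rounding to N decimal places gives at most 0.5 × 10⁻ᴺ degrees of error, i.e. 0.5 × 10⁻ᴺ × 30985.1 m.
Need 0.5 × 30985.1 × 10⁻ᴺ ≤ 23 → 10⁻ᴺ ≤ 1.485e-03, so N ≥ 2.83.
At 2 places the error can reach 155 m, but 3 places keeps it to 15.5 m.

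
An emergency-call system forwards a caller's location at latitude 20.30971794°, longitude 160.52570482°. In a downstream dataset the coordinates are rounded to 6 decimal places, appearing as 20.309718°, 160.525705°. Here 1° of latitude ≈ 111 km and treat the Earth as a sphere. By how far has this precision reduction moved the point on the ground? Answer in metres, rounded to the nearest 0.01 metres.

Δlat = 20.30971794 − 20.309718 = -0.00000006°; Δlon = 160.52570482 − 160.525705 = -0.00000018°.
N–S: -0.00000006° × 111000 m/° = -0.00666 m.
E–W at 20.3097°: -0.00000018° × 111000 × cos 20.3097° = -0.00000018 × 111000 × 0.9378 ≈ -0.0187378 m.
Combined displacement = (0.00666² + 0.0187378²)^½ ≈ 0.0198862 m.

0.02 metres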